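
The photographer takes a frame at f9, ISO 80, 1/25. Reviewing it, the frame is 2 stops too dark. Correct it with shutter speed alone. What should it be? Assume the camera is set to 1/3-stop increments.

1/6s

Underexposed by 2 stops → need 2 stops brighter.
Shutter speed: 1/25 → 1/20 → 1/15 → 1/13 → 1/10 → 1/8 → 1/6.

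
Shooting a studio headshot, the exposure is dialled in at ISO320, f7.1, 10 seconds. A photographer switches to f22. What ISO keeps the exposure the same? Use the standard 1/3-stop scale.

Aperture: f/7.1 → f/8 → f/9 → f/10 → f/11 → f/13 → f/14 → f/16 → f/18 → f/20 → f/22 — 3 1/3 stops narrower (darker).
Need 3 1/3 stops brighter from the ISO: 320 → 400 → 500 → 640 → 800 → 1000 → 1250 → 1600 → 2000 → 2500 → 3200.

ISO 3200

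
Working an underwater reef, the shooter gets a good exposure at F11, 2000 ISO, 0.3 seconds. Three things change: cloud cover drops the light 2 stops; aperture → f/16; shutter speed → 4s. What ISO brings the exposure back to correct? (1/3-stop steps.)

ISO 1250

Scene light: 2 stops darker.
Aperture: f/11 → f/13 → f/14 → f/16 — 1 stop narrower (darker).
Shutter speed: 0.3 → 0.4 → 0.5 → 0.6 → 0.8 → 1 → 1.3 → 1.6 → 2 → 2.5 → 3.2 → 4 — 3 2/3 stops longer (brighter).
Net so far: 2/3 stop brighter. ISO: 2000 → 1600 → 1250.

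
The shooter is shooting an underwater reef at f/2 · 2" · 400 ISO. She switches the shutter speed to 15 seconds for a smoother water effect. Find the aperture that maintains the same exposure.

Shutter speed: 2 → 4 → 8 → 15 — 3 stops slower (brighter).
Need 3 stops darker from the aperture: f/2 → f/2.8 → f/4 → f/5.6.

f/5.6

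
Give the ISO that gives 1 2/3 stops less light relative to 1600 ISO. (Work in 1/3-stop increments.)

ISO 500

ISO: 1600 → 1250 → 1000 → 800 → 640 → 500 — 1 2/3 stops lower (darker).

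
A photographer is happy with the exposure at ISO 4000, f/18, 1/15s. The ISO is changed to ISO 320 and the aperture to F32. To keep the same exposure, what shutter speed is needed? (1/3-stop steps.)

ISO: 4000 → 3200 → 2500 → 2000 → 1600 → 1250 → 1000 → 800 → 640 → 500 → 400 → 320 — 3 2/3 stops dropped (darker).
Aperture: f/18 → f/20 → f/22 → f/25 → f/29 → f/32 — 1 2/3 stops narrower (darker).
Net change so far: 5 1/3 stops darker. Offset with the shutter speed: 1/15 → 1/13 → 1/10 → 1/8 → 1/6 → 1/5 → 1/4 → 0.3 → 0.4 → 0.5 → 0.6 → 0.8 → 1 → 1.3 → 1.6 → 2 → 2.5.

2.5 s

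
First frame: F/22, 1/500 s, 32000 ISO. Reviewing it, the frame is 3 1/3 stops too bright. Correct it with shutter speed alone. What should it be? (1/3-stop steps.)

1/5000s

Overexposed by 3 1/3 stops → need 3 1/3 stops darker.
Shutter speed: 1/500 → 1/640 → 1/800 → 1/1000 → 1/1250 → 1/1600 → 1/2000 → 1/2500 → 1/3200 → 1/4000 → 1/5000.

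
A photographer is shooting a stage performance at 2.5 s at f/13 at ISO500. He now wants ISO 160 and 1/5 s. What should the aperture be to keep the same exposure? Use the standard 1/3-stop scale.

ISO: 500 → 400 → 320 → 250 → 200 → 160 — 1 2/3 stops dropped (darker).
Shutter speed: 2.5 → 2 → 1.6 → 1.3 → 1 → 0.8 → 0.6 → 0.5 → 0.4 → 0.3 → 1/4 → 1/5 — 3 2/3 stops shorter (darker).
Net change so far: 5 1/3 stops darker. Offset with the aperture: f/13 → f/11 → f/10 → f/9 → f/8 → f/7.1 → f/6.3 → f/5.6 → f/5 → f/4.5 → f/4 → f/3.5 → f/3.2 → f/2.8 → f/2.5 → f/2.2 → f/2.

f/2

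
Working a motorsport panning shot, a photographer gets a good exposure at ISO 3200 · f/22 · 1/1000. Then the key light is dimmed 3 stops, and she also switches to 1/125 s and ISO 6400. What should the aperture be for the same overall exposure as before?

f/32

Scene light: 3 stops darker.
Shutter speed: 1/1000 → 1/500 → 1/250 → 1/125 — 3 stops longer (brighter).
ISO: 3200 → 6400 — 1 stop higher (brighter).
Net so far: 1 stop brighter. Aperture: f/22 → f/32.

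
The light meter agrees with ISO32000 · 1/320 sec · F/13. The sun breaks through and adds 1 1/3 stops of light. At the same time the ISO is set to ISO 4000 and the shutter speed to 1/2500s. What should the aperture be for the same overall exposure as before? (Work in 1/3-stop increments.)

f/2.5

Scene light: 1 1/3 stops brighter.
ISO: 32000 → 25600 → 20000 → 16000 → 12800 → 10000 → 8000 → 6400 → 5000 → 4000 — 3 stops lower (darker).
Shutter speed: 1/320 → 1/400 → 1/500 → 1/640 → 1/800 → 1/1000 → 1/1250 → 1/1600 → 1/2000 → 1/2500 — 3 stops faster (darker).
Net so far: 4 2/3 stops darker. Aperture: f/13 → f/11 → f/10 → f/9 → f/8 → f/7.1 → f/6.3 → f/5.6 → f/5 → f/4.5 → f/4 → f/3.5 → f/3.2 → f/2.8 → f/2.5.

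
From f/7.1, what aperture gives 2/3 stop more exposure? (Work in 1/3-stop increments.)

f/5.6

Aperture: f/7.1 → f/6.3 → f/5.6 — 2/3 stop opened up (brighter).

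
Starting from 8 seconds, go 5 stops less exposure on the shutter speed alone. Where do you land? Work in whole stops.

Shutter speed: 8 → 4 → 2 → 1 → 1/2 → 1/4 — 5 stops shorter (darker).

1/4s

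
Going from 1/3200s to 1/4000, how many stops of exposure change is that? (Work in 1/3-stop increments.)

1/3200 → 1/4000 — count the steps: 1 third-stops = 1/3 stop.

1/3 stop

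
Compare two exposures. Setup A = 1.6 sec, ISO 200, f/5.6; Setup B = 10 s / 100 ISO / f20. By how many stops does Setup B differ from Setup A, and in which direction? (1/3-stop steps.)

2 stops darker

Aperture: f/5.6 → f/6.3 → f/7.1 → f/8 → f/9 → f/10 → f/11 → f/13 → f/14 → f/16 → f/18 → f/20 — 3 2/3 stops stopped down (darker).
Shutter speed: 1.6 → 2 → 2.5 → 3.2 → 4 → 5 → 6 → 8 → 10 — 2 2/3 stops slower (brighter).
ISO: 200 → 160 → 125 → 100 — 1 stop lower (darker).
Net: −3 2/3 +2 2/3 −1 = −2 stops.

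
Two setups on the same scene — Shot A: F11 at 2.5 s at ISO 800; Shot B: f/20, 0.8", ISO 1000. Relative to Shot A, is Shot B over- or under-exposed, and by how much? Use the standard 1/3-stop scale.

3 stops darker

Aperture: f/11 → f/13 → f/14 → f/16 → f/18 → f/20 — 1 2/3 stops smaller aperture (darker).
Shutter speed: 2.5 → 2 → 1.6 → 1.3 → 1 → 0.8 — 1 2/3 stops faster (darker).
ISO: 800 → 1000 — 1/3 stop raised (brighter).
Net: −1 2/3 −1 2/3 +1/3 = −3 stops.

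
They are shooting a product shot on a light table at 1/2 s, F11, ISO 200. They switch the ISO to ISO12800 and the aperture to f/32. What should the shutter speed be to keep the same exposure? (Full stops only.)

1/15s

ISO: 200 → 400 → 800 → 1600 → 3200 → 6400 → 12800 — 6 stops higher (brighter).
Aperture: f/11 → f/16 → f/22 → f/32 — 3 stops narrower (darker).
Net change so far: 3 stops brighter. Offset with the shutter speed: 1/2 → 1/4 → 1/8 → 1/15.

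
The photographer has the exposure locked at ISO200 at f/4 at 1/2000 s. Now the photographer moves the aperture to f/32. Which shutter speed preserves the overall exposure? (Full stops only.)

Aperture: f/4 → f/5.6 → f/8 → f/11 → f/16 → f/22 → f/32 — 6 stops smaller aperture (darker).
Need 6 stops brighter from the shutter speed: 1/2000 → 1/1000 → 1/500 → 1/250 → 1/125 → 1/60 → 1/30.

1/30s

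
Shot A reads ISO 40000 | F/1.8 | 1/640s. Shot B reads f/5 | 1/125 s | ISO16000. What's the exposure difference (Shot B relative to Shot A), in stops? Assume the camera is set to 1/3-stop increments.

Aperture: f/1.8 → f/2 → f/2.2 → f/2.5 → f/2.8 → f/3.2 → f/3.5 → f/4 → f/4.5 → f/5 — 3 stops smaller aperture (darker).
Shutter speed: 1/640 → 1/500 → 1/400 → 1/320 → 1/250 → 1/200 → 1/160 → 1/125 — 2 1/3 stops slower (brighter).
ISO: 40000 → 32000 → 25600 → 20000 → 16000 — 1 1/3 stops lower (darker).
Net: −3 +2 1/3 −1 1/3 = −2 stops.

2 stops darker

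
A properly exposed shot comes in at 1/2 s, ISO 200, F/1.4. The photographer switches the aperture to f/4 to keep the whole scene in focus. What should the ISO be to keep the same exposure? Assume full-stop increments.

ISO 1600

Aperture: f/1.4 → f/2 → f/2.8 → f/4 — 3 stops stopped down (darker).
Need 3 stops brighter from the ISO: 200 → 400 → 800 → 1600.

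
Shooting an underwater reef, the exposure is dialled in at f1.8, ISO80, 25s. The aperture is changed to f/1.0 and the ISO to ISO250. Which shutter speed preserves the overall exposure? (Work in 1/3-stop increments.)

2.5 s

Aperture: f/1.8 → f/1.6 → f/1.4 → f/1.2 → f/1.1 → f/1.0 — 1 2/3 stops larger aperture (brighter).
ISO: 80 → 100 → 125 → 160 → 200 → 250 — 1 2/3 stops raised (brighter).
Net change so far: 3 1/3 stops brighter. Offset with the shutter speed: 25 → 20 → 15 → 13 → 10 → 8 → 6 → 5 → 4 → 3.2 → 2.5.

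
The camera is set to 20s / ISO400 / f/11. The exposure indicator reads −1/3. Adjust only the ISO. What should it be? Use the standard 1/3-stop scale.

Underexposed by 1/3 stop → need 1/3 stop brighter.
ISO: 400 → 500.

ISO 500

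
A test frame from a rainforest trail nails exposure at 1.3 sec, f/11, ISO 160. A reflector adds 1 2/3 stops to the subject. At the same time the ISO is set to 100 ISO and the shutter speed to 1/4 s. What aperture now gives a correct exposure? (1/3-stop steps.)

Scene light: 1 2/3 stops brighter.
ISO: 160 → 125 → 100 — 2/3 stop lower (darker).
Shutter speed: 1.3 → 1 → 0.8 → 0.6 → 0.5 → 0.4 → 0.3 → 1/4 — 2 1/3 stops shorter (darker).
Net so far: 1 1/3 stops darker. Aperture: f/11 → f/10 → f/9 → f/8 → f/7.1.

f/7.1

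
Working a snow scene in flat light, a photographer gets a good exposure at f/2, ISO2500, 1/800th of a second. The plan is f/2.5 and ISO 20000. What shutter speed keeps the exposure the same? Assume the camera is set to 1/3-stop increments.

Aperture: f/2 → f/2.2 → f/2.5 — 2/3 stop narrower (darker).
ISO: 2500 → 3200 → 4000 → 5000 → 6400 → 8000 → 10000 → 12800 → 16000 → 20000 — 3 stops higher (brighter).
Net change so far: 2 1/3 stops brighter. Offset with the shutter speed: 1/800 → 1/1000 → 1/1250 → 1/1600 → 1/2000 → 1/2500 → 1/3200 → 1/4000.

1/4000s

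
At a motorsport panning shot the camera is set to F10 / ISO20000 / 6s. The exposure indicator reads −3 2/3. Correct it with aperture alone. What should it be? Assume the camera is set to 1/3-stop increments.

f/2.8

Underexposed by 3 2/3 stops → need 3 2/3 stops brighter.
Aperture: f/10 → f/9 → f/8 → f/7.1 → f/6.3 → f/5.6 → f/5 → f/4.5 → f/4 → f/3.5 → f/3.2 → f/2.8.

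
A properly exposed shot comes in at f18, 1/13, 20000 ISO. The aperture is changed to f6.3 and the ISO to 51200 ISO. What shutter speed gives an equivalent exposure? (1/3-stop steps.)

1/250s

Aperture: f/18 → f/16 → f/14 → f/13 → f/11 → f/10 → f/9 → f/8 → f/7.1 → f/6.3 — 3 stops wider (brighter).
ISO: 20000 → 25600 → 32000 → 40000 → 51200 — 1 1/3 stops higher (brighter).
Net change so far: 4 1/3 stops brighter. Offset with the shutter speed: 1/13 → 1/15 → 1/20 → 1/25 → 1/30 → 1/40 → 1/50 → 1/60 → 1/80 → 1/100 → 1/125 → 1/160 → 1/200 → 1/250.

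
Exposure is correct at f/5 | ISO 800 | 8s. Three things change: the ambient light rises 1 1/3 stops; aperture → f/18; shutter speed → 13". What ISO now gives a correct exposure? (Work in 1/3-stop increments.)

Scene light: 1 1/3 stops brighter.
Aperture: f/5 → f/5.6 → f/6.3 → f/7.1 → f/8 → f/9 → f/10 → f/11 → f/13 → f/14 → f/16 → f/18 — 3 2/3 stops narrower (darker).
Shutter speed: 8 → 10 → 13 — 2/3 stop longer (brighter).
Net so far: 1 2/3 stops darker. ISO: 800 → 1000 → 1250 → 1600 → 2000 → 2500.

ISO 2500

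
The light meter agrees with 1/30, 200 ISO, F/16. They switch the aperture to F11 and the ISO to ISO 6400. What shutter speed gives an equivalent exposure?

1/2000s

Aperture: f/16 → f/11 — 1 stop wider (brighter).
ISO: 200 → 400 → 800 → 1600 → 3200 → 6400 — 5 stops raised (brighter).
Net change so far: 6 stops brighter. Offset with the shutter speed: 1/30 → 1/60 → 1/125 → 1/250 → 1/500 → 1/1000 → 1/2000.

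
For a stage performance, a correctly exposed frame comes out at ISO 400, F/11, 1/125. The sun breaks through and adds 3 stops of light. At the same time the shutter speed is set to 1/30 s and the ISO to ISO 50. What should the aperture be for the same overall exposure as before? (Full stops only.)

f/22

Scene light: 3 stops brighter.
Shutter speed: 1/125 → 1/60 → 1/30 — 2 stops slower (brighter).
ISO: 400 → 200 → 100 → 50 — 3 stops lower (darker).
Net so far: 2 stops brighter. Aperture: f/11 → f/16 → f/22.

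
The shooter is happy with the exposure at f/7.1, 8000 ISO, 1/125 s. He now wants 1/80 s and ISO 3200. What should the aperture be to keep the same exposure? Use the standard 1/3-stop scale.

Shutter speed: 1/125 → 1/100 → 1/80 — 2/3 stop slower (brighter).
ISO: 8000 → 6400 → 5000 → 4000 → 3200 — 1 1/3 stops dropped (darker).
Net change so far: 2/3 stop darker. Offset with the aperture: f/7.1 → f/6.3 → f/5.6.

f/5.6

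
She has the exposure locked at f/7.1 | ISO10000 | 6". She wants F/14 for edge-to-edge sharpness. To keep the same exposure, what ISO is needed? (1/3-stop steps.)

ISO 40000

Aperture: f/7.1 → f/8 → f/9 → f/10 → f/11 → f/13 → f/14 — 2 stops stopped down (darker).
Need 2 stops brighter from the ISO: 10000 → 12800 → 16000 → 20000 → 25600 → 32000 → 40000.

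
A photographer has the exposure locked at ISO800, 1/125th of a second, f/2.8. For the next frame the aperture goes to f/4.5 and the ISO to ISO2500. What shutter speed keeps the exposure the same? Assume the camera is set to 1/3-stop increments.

1/160s

Aperture: f/2.8 → f/3.2 → f/3.5 → f/4 → f/4.5 — 1 1/3 stops narrower (darker).
ISO: 800 → 1000 → 1250 → 1600 → 2000 → 2500 — 1 2/3 stops higher (brighter).
Net change so far: 1/3 stop brighter. Offset with the shutter speed: 1/125 → 1/160.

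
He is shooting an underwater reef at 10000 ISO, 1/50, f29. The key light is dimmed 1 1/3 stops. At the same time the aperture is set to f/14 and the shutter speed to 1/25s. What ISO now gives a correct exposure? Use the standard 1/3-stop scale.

Scene light: 1 1/3 stops darker.
Aperture: f/29 → f/25 → f/22 → f/20 → f/18 → f/16 → f/14 — 2 stops opened up (brighter).
Shutter speed: 1/50 → 1/40 → 1/30 → 1/25 — 1 stop longer (brighter).
Net so far: 1 2/3 stops brighter. ISO: 10000 → 8000 → 6400 → 5000 → 4000 → 3200.

ISO 3200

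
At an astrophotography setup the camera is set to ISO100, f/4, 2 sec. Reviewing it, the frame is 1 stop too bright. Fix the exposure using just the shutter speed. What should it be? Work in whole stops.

Overexposed by 1 stop → need 1 stop darker.
Shutter speed: 2 → 1.

1 s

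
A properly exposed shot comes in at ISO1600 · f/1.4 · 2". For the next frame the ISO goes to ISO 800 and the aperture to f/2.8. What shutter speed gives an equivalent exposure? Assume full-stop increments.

15 s

ISO: 1600 → 800 — 1 stop lower (darker).
Aperture: f/1.4 → f/2 → f/2.8 — 2 stops narrower (darker).
Net change so far: 3 stops darker. Offset with the shutter speed: 2 → 4 → 8 → 15.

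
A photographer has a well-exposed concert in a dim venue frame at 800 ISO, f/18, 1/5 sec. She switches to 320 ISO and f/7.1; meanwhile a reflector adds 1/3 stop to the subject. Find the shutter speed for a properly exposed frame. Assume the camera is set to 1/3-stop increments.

Scene light: 1/3 stop brighter.
ISO: 800 → 640 → 500 → 400 → 320 — 1 1/3 stops dropped (darker).
Aperture: f/18 → f/16 → f/14 → f/13 → f/11 → f/10 → f/9 → f/8 → f/7.1 — 2 2/3 stops opened up (brighter).
Net so far: 1 2/3 stops brighter. Shutter speed: 1/5 → 1/6 → 1/8 → 1/10 → 1/13 → 1/15.

1/15s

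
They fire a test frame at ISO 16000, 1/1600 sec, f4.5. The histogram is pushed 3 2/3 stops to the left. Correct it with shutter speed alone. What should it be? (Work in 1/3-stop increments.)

Underexposed by 3 2/3 stops → need 3 2/3 stops brighter.
Shutter speed: 1/1600 → 1/1250 → 1/1000 → 1/800 → 1/640 → 1/500 → 1/400 → 1/320 → 1/250 → 1/200 → 1/160 → 1/125.

1/125s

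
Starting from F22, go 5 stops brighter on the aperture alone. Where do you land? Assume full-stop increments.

Aperture: f/22 → f/16 → f/11 → f/8 → f/5.6 → f/4 — 5 stops larger aperture (brighter).

f/4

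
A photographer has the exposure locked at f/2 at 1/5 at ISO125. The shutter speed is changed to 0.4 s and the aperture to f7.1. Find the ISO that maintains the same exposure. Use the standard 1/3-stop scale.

ISO 800

Shutter speed: 1/5 → 1/4 → 0.3 → 0.4 — 1 stop slower (brighter).
Aperture: f/2 → f/2.2 → f/2.5 → f/2.8 → f/3.2 → f/3.5 → f/4 → f/4.5 → f/5 → f/5.6 → f/6.3 → f/7.1 — 3 2/3 stops smaller aperture (darker).
Net change so far: 2 2/3 stops darker. Offset with the ISO: 125 → 160 → 200 → 250 → 320 → 400 → 500 → 640 → 800.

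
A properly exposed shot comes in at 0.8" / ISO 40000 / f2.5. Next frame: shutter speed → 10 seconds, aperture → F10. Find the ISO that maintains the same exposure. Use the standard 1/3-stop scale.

ISO 51200

Shutter speed: 0.8 → 1 → 1.3 → 1.6 → 2 → 2.5 → 3.2 → 4 → 5 → 6 → 8 → 10 — 3 2/3 stops longer (brighter).
Aperture: f/2.5 → f/2.8 → f/3.2 → f/3.5 → f/4 → f/4.5 → f/5 → f/5.6 → f/6.3 → f/7.1 → f/8 → f/9 → f/10 — 4 stops narrower (darker).
Net change so far: 1/3 stop darker. Offset with the ISO: 40000 → 51200.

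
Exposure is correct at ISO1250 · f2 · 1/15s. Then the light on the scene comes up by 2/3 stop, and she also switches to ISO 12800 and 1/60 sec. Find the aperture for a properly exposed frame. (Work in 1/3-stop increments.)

Scene light: 2/3 stop brighter.
ISO: 1250 → 1600 → 2000 → 2500 → 3200 → 4000 → 5000 → 6400 → 8000 → 10000 → 12800 — 3 1/3 stops higher (brighter).
Shutter speed: 1/15 → 1/20 → 1/25 → 1/30 → 1/40 → 1/50 → 1/60 — 2 stops shorter (darker).
Net so far: 2 stops brighter. Aperture: f/2 → f/2.2 → f/2.5 → f/2.8 → f/3.2 → f/3.5 → f/4.

f/4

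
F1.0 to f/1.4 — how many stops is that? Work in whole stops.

f/1.0 → f/1.4 — count the steps: 1 stop.

1 stop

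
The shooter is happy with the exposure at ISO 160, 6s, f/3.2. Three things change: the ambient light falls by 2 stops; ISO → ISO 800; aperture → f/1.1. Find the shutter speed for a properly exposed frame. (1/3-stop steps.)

0.6 s

Scene light: 2 stops darker.
ISO: 160 → 200 → 250 → 320 → 400 → 500 → 640 → 800 — 2 1/3 stops higher (brighter).
Aperture: f/3.2 → f/2.8 → f/2.5 → f/2.2 → f/2 → f/1.8 → f/1.6 → f/1.4 → f/1.2 → f/1.1 — 3 stops wider (brighter).
Net so far: 3 1/3 stops brighter. Shutter speed: 6 → 5 → 4 → 3.2 → 2.5 → 2 → 1.6 → 1.3 → 1 → 0.8 → 0.6.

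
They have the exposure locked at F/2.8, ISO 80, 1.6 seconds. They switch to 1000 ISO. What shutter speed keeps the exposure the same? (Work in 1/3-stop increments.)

1/8s

ISO: 80 → 100 → 125 → 160 → 200 → 250 → 320 → 400 → 500 → 640 → 800 → 1000 — 3 2/3 stops higher (brighter).
Need 3 2/3 stops darker from the shutter speed: 1.6 → 1.3 → 1 → 0.8 → 0.6 → 0.5 → 0.4 → 0.3 → 1/4 → 1/5 → 1/6 → 1/8.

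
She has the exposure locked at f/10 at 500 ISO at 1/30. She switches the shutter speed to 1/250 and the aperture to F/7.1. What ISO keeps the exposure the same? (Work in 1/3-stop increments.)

Shutter speed: 1/30 → 1/40 → 1/50 → 1/60 → 1/80 → 1/100 → 1/125 → 1/160 → 1/200 → 1/250 — 3 stops faster (darker).
Aperture: f/10 → f/9 → f/8 → f/7.1 — 1 stop larger aperture (brighter).
Net change so far: 2 stops darker. Offset with the ISO: 500 → 640 → 800 → 1000 → 1250 → 1600 → 2000.

ISO 2000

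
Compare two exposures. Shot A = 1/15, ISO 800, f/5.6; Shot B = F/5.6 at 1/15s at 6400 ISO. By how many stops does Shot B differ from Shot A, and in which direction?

3 stops brighter

Aperture: unchanged.
Shutter speed: unchanged.
ISO: 800 → 1600 → 3200 → 6400 — 3 stops raised (brighter).
Net: +3 = +3 stops.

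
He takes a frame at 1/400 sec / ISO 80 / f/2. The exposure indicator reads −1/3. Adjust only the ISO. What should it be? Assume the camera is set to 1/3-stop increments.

Underexposed by 1/3 stop → need 1/3 stop brighter.
ISO: 80 → 100.

ISO 100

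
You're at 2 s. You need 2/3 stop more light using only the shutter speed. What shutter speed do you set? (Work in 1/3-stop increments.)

Shutter speed: 2 → 2.5 → 3.2 — 2/3 stop slower (brighter).

3.2 s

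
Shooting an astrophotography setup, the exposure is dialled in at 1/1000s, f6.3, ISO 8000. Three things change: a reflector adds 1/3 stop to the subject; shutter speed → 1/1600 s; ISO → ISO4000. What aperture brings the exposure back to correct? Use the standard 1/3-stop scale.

Scene light: 1/3 stop brighter.
Shutter speed: 1/1000 → 1/1250 → 1/1600 — 2/3 stop faster (darker).
ISO: 8000 → 6400 → 5000 → 4000 — 1 stop dropped (darker).
Net so far: 1 1/3 stops darker. Aperture: f/6.3 → f/5.6 → f/5 → f/4.5 → f/4.

f/4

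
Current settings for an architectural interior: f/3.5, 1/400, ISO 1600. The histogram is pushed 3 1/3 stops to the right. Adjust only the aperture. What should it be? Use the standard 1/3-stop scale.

f/11

Overexposed by 3 1/3 stops → need 3 1/3 stops darker.
Aperture: f/3.5 → f/4 → f/4.5 → f/5 → f/5.6 → f/6.3 → f/7.1 → f/8 → f/9 → f/10 → f/11.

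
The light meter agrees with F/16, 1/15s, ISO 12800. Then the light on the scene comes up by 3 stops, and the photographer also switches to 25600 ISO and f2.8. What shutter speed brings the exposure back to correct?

1/8000s

Scene light: 3 stops brighter.
ISO: 12800 → 25600 — 1 stop raised (brighter).
Aperture: f/16 → f/11 → f/8 → f/5.6 → f/4 → f/2.8 — 5 stops wider (brighter).
Net so far: 9 stops brighter. Shutter speed: 1/15 → 1/30 → 1/60 → 1/125 → 1/250 → 1/500 → 1/1000 → 1/2000 → 1/4000 → 1/8000.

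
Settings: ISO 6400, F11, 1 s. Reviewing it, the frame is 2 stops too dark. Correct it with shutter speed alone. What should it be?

Underexposed by 2 stops → need 2 stops brighter.
Shutter speed: 1 → 2 → 4.

4 s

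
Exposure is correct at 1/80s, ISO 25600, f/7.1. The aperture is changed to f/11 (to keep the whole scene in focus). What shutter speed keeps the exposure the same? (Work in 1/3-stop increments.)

1/30s

Aperture: f/7.1 → f/8 → f/9 → f/10 → f/11 — 1 1/3 stops smaller aperture (darker).
Need 1 1/3 stops brighter from the shutter speed: 1/80 → 1/60 → 1/50 → 1/40 → 1/30.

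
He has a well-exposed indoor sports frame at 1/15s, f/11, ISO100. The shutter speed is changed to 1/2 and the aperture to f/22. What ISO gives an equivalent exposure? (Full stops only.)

ISO 50

Shutter speed: 1/15 → 1/8 → 1/4 → 1/2 — 3 stops slower (brighter).
Aperture: f/11 → f/16 → f/22 — 2 stops narrower (darker).
Net change so far: 1 stop brighter. Offset with the ISO: 100 → 50.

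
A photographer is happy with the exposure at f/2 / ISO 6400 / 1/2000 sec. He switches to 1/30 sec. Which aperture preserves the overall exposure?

f/16

Shutter speed: 1/2000 → 1/1000 → 1/500 → 1/250 → 1/125 → 1/60 → 1/30 — 6 stops longer (brighter).
Need 6 stops darker from the aperture: f/2 → f/2.8 → f/4 → f/5.6 → f/8 → f/11 → f/16.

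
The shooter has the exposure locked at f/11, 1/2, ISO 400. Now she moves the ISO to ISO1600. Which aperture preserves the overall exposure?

f/22

ISO: 400 → 800 → 1600 — 2 stops raised (brighter).
Need 2 stops darker from the aperture: f/11 → f/16 → f/22.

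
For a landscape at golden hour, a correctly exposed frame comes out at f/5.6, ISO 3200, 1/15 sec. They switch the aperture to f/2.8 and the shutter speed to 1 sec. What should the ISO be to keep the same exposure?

Aperture: f/5.6 → f/4 → f/2.8 — 2 stops opened up (brighter).
Shutter speed: 1/15 → 1/8 → 1/4 → 1/2 → 1 — 4 stops longer (brighter).
Net change so far: 6 stops brighter. Offset with the ISO: 3200 → 1600 → 800 → 400 → 200 → 100 → 50.

ISO 50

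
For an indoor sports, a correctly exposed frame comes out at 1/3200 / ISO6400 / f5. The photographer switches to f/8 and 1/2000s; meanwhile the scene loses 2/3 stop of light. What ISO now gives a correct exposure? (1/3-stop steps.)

ISO 16000

Scene light: 2/3 stop darker.
Aperture: f/5 → f/5.6 → f/6.3 → f/7.1 → f/8 — 1 1/3 stops narrower (darker).
Shutter speed: 1/3200 → 1/2500 → 1/2000 — 2/3 stop slower (brighter).
Net so far: 1 1/3 stops darker. ISO: 6400 → 8000 → 10000 → 12800 → 16000.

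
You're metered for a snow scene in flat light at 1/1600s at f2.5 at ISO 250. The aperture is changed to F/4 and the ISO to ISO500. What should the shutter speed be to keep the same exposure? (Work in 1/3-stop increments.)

Aperture: f/2.5 → f/2.8 → f/3.2 → f/3.5 → f/4 — 1 1/3 stops narrower (darker).
ISO: 250 → 320 → 400 → 500 — 1 stop higher (brighter).
Net change so far: 1/3 stop darker. Offset with the shutter speed: 1/1600 → 1/1250.

1/1250s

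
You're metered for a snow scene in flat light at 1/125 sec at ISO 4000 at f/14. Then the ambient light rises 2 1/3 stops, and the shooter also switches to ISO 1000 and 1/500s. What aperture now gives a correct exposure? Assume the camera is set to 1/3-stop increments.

f/8

Scene light: 2 1/3 stops brighter.
ISO: 4000 → 3200 → 2500 → 2000 → 1600 → 1250 → 1000 — 2 stops dropped (darker).
Shutter speed: 1/125 → 1/160 → 1/200 → 1/250 → 1/320 → 1/400 → 1/500 — 2 stops shorter (darker).
Net so far: 1 2/3 stops darker. Aperture: f/14 → f/13 → f/11 → f/10 → f/9 → f/8.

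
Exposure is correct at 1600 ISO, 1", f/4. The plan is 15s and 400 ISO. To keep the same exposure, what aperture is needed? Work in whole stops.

f/8

Shutter speed: 1 → 2 → 4 → 8 → 15 — 4 stops longer (brighter).
ISO: 1600 → 800 → 400 — 2 stops lower (darker).
Net change so far: 2 stops brighter. Offset with the aperture: f/4 → f/5.6 → f/8.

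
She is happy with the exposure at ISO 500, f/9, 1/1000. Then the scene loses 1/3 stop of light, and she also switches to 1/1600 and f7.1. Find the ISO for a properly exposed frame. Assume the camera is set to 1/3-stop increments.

ISO 640

Scene light: 1/3 stop darker.
Shutter speed: 1/1000 → 1/1250 → 1/1600 — 2/3 stop shorter (darker).
Aperture: f/9 → f/8 → f/7.1 — 2/3 stop larger aperture (brighter).
Net so far: 1/3 stop darker. ISO: 500 → 640.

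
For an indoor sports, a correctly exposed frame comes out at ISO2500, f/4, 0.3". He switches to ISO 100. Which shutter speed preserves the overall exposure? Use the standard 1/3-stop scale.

ISO: 2500 → 2000 → 1600 → 1250 → 1000 → 800 → 640 → 500 → 400 → 320 → 250 → 200 → 160 → 125 → 100 — 4 2/3 stops lower (darker).
Need 4 2/3 stops brighter from the shutter speed: 0.3 → 0.4 → 0.5 → 0.6 → 0.8 → 1 → 1.3 → 1.6 → 2 → 2.5 → 3.2 → 4 → 5 → 6 → 8.

8 s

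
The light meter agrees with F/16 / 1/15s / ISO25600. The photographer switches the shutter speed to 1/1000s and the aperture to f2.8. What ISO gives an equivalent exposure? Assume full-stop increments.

Shutter speed: 1/15 → 1/30 → 1/60 → 1/125 → 1/250 → 1/500 → 1/1000 — 6 stops faster (darker).
Aperture: f/16 → f/11 → f/8 → f/5.6 → f/4 → f/2.8 — 5 stops wider (brighter).
Net change so far: 1 stop darker. Offset with the ISO: 25600 → 51200.

ISO 51200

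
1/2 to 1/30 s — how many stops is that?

1/2 → 1/4 → 1/8 → 1/15 → 1/30 — count the steps: 4 stops.

4 stops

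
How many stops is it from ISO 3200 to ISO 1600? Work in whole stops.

3200 → 1600 — count the steps: 1 stop.

1 stop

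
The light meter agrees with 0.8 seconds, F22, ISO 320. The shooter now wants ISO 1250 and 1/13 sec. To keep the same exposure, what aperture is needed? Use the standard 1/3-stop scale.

ISO: 320 → 400 → 500 → 640 → 800 → 1000 → 1250 — 2 stops higher (brighter).
Shutter speed: 0.8 → 0.6 → 0.5 → 0.4 → 0.3 → 1/4 → 1/5 → 1/6 → 1/8 → 1/10 → 1/13 — 3 1/3 stops faster (darker).
Net change so far: 1 1/3 stops darker. Offset with the aperture: f/22 → f/20 → f/18 → f/16 → f/14.

f/14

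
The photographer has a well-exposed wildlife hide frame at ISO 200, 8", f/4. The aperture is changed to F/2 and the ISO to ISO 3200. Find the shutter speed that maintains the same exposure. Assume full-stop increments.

1/8s

Aperture: f/4 → f/2.8 → f/2 — 2 stops larger aperture (brighter).
ISO: 200 → 400 → 800 → 1600 → 3200 — 4 stops higher (brighter).
Net change so far: 6 stops brighter. Offset with the shutter speed: 8 → 4 → 2 → 1 → 1/2 → 1/4 → 1/8.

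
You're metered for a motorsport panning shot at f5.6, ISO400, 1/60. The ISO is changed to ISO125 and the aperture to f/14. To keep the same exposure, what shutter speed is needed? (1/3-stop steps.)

0.3 s

ISO: 400 → 320 → 250 → 200 → 160 → 125 — 1 2/3 stops dropped (darker).
Aperture: f/5.6 → f/6.3 → f/7.1 → f/8 → f/9 → f/10 → f/11 → f/13 → f/14 — 2 2/3 stops smaller aperture (darker).
Net change so far: 4 1/3 stops darker. Offset with the shutter speed: 1/60 → 1/50 → 1/40 → 1/30 → 1/25 → 1/20 → 1/15 → 1/13 → 1/10 → 1/8 → 1/6 → 1/5 → 1/4 → 0.3.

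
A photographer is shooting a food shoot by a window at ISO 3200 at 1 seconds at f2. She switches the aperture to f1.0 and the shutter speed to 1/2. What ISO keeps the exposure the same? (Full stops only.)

ISO 1600

Aperture: f/2 → f/1.4 → f/1.0 — 2 stops opened up (brighter).
Shutter speed: 1 → 1/2 — 1 stop faster (darker).
Net change so far: 1 stop brighter. Offset with the ISO: 3200 → 1600.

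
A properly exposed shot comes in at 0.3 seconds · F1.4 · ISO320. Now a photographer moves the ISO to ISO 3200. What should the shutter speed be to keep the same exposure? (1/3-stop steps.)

1/30s

ISO: 320 → 400 → 500 → 640 → 800 → 1000 → 1250 → 1600 → 2000 → 2500 → 3200 — 3 1/3 stops raised (brighter).
Need 3 1/3 stops darker from the shutter speed: 0.3 → 1/4 → 1/5 → 1/6 → 1/8 → 1/10 → 1/13 → 1/15 → 1/20 → 1/25 → 1/30.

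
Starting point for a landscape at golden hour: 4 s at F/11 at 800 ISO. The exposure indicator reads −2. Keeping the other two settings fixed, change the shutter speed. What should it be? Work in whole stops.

15 s

Underexposed by 2 stops → need 2 stops brighter.
Shutter speed: 4 → 8 → 15.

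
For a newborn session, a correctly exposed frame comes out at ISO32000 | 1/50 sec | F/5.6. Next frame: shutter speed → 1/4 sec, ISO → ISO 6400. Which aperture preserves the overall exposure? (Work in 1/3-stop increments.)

f/9

Shutter speed: 1/50 → 1/40 → 1/30 → 1/25 → 1/20 → 1/15 → 1/13 → 1/10 → 1/8 → 1/6 → 1/5 → 1/4 — 3 2/3 stops longer (brighter).
ISO: 32000 → 25600 → 20000 → 16000 → 12800 → 10000 → 8000 → 6400 — 2 1/3 stops dropped (darker).
Net change so far: 1 1/3 stops brighter. Offset with the aperture: f/5.6 → f/6.3 → f/7.1 → f/8 → f/9.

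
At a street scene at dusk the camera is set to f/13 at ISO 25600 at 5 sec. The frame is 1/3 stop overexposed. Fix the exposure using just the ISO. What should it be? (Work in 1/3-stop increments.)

ISO 20000

Overexposed by 1/3 stop → need 1/3 stop darker.
ISO: 25600 → 20000.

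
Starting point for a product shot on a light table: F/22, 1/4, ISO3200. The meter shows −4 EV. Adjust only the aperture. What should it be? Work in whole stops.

f/5.6

Underexposed by 4 stops → need 4 stops brighter.
Aperture: f/22 → f/16 → f/11 → f/8 → f/5.6.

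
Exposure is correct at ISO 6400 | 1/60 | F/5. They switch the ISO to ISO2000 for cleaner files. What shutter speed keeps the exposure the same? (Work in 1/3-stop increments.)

ISO: 6400 → 5000 → 4000 → 3200 → 2500 → 2000 — 1 2/3 stops dropped (darker).
Need 1 2/3 stops brighter from the shutter speed: 1/60 → 1/50 → 1/40 → 1/30 → 1/25 → 1/20.

1/20s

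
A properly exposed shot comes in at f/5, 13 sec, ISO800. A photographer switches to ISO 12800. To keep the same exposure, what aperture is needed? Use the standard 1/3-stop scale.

ISO: 800 → 1000 → 1250 → 1600 → 2000 → 2500 → 3200 → 4000 → 5000 → 6400 → 8000 → 10000 → 12800 — 4 stops raised (brighter).
Need 4 stops darker from the aperture: f/5 → f/5.6 → f/6.3 → f/7.1 → f/8 → f/9 → f/10 → f/11 → f/13 → f/14 → f/16 → f/18 → f/20.

f/20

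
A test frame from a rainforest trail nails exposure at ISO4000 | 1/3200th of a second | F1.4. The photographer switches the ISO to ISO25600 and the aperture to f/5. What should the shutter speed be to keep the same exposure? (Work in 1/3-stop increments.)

ISO: 4000 → 5000 → 6400 → 8000 → 10000 → 12800 → 16000 → 20000 → 25600 — 2 2/3 stops higher (brighter).
Aperture: f/1.4 → f/1.6 → f/1.8 → f/2 → f/2.2 → f/2.5 → f/2.8 → f/3.2 → f/3.5 → f/4 → f/4.5 → f/5 — 3 2/3 stops smaller aperture (darker).
Net change so far: 1 stop darker. Offset with the shutter speed: 1/3200 → 1/2500 → 1/2000 → 1/1600.

1/1600s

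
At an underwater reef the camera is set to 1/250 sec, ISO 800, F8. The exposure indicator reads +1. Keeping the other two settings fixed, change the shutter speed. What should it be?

1/500s

Overexposed by 1 stop → need 1 stop darker.
Shutter speed: 1/250 → 1/500.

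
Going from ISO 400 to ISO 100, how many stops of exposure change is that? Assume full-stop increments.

2 stops

400 → 200 → 100 — count the steps: 2 stops.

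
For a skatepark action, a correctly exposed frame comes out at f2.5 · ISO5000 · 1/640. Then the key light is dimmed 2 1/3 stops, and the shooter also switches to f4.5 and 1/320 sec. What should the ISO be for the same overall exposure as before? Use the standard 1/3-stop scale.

ISO 40000

Scene light: 2 1/3 stops darker.
Aperture: f/2.5 → f/2.8 → f/3.2 → f/3.5 → f/4 → f/4.5 — 1 2/3 stops smaller aperture (darker).
Shutter speed: 1/640 → 1/500 → 1/400 → 1/320 — 1 stop longer (brighter).
Net so far: 3 stops darker. ISO: 5000 → 6400 → 8000 → 10000 → 12800 → 16000 → 20000 → 25600 → 32000 → 40000.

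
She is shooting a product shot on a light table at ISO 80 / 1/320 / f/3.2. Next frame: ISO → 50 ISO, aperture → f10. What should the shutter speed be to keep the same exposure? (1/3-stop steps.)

ISO: 80 → 64 → 50 — 2/3 stop lower (darker).
Aperture: f/3.2 → f/3.5 → f/4 → f/4.5 → f/5 → f/5.6 → f/6.3 → f/7.1 → f/8 → f/9 → f/10 — 3 1/3 stops smaller aperture (darker).
Net change so far: 4 stops darker. Offset with the shutter speed: 1/320 → 1/250 → 1/200 → 1/160 → 1/125 → 1/100 → 1/80 → 1/60 → 1/50 → 1/40 → 1/30 → 1/25 → 1/20.

1/20s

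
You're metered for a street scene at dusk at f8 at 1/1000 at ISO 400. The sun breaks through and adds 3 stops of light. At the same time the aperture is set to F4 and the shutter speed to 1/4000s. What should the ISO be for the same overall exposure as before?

ISO 50

Scene light: 3 stops brighter.
Aperture: f/8 → f/5.6 → f/4 — 2 stops opened up (brighter).
Shutter speed: 1/1000 → 1/2000 → 1/4000 — 2 stops faster (darker).
Net so far: 3 stops brighter. ISO: 400 → 200 → 100 → 50.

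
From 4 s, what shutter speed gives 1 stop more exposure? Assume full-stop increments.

Shutter speed: 4 → 8 — 1 stop longer (brighter).

8 s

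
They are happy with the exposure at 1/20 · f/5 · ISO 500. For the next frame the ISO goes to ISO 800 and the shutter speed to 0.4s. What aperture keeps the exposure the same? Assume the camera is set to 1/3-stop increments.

f/18

ISO: 500 → 640 → 800 — 2/3 stop higher (brighter).
Shutter speed: 1/20 → 1/15 → 1/13 → 1/10 → 1/8 → 1/6 → 1/5 → 1/4 → 0.3 → 0.4 — 3 stops longer (brighter).
Net change so far: 3 2/3 stops brighter. Offset with the aperture: f/5 → f/5.6 → f/6.3 → f/7.1 → f/8 → f/9 → f/10 → f/11 → f/13 → f/14 → f/16 → f/18.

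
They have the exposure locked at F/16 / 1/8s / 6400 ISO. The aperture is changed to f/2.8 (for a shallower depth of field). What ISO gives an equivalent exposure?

Aperture: f/16 → f/11 → f/8 → f/5.6 → f/4 → f/2.8 — 5 stops opened up (brighter).
Need 5 stops darker from the ISO: 6400 → 3200 → 1600 → 800 → 400 → 200.

ISO 200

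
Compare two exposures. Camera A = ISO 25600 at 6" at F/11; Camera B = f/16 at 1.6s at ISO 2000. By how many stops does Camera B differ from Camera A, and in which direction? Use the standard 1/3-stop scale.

6 2/3 stops darker

Aperture: f/11 → f/13 → f/14 → f/16 — 1 stop stopped down (darker).
Shutter speed: 6 → 5 → 4 → 3.2 → 2.5 → 2 → 1.6 — 2 stops shorter (darker).
ISO: 25600 → 20000 → 16000 → 12800 → 10000 → 8000 → 6400 → 5000 → 4000 → 3200 → 2500 → 2000 — 3 2/3 stops lower (darker).
Net: −1 −2 −3 2/3 = −6 2/3 stops.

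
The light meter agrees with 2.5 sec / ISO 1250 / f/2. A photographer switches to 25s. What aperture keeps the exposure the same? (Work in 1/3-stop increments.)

f/6.3

Shutter speed: 2.5 → 3.2 → 4 → 5 → 6 → 8 → 10 → 13 → 15 → 20 → 25 — 3 1/3 stops slower (brighter).
Need 3 1/3 stops darker from the aperture: f/2 → f/2.2 → f/2.5 → f/2.8 → f/3.2 → f/3.5 → f/4 → f/4.5 → f/5 → f/5.6 → f/6.3.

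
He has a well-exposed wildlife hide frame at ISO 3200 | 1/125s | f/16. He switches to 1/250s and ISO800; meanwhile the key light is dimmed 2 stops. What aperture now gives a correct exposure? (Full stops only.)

Scene light: 2 stops darker.
Shutter speed: 1/125 → 1/250 — 1 stop faster (darker).
ISO: 3200 → 1600 → 800 — 2 stops dropped (darker).
Net so far: 5 stops darker. Aperture: f/16 → f/11 → f/8 → f/5.6 → f/4 → f/2.8.

f/2.8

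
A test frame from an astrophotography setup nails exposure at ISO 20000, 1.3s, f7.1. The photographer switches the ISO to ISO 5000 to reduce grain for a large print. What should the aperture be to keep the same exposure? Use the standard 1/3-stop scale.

f/3.5

ISO: 20000 → 16000 → 12800 → 10000 → 8000 → 6400 → 5000 — 2 stops dropped (darker).
Need 2 stops brighter from the aperture: f/7.1 → f/6.3 → f/5.6 → f/5 → f/4.5 → f/4 → f/3.5.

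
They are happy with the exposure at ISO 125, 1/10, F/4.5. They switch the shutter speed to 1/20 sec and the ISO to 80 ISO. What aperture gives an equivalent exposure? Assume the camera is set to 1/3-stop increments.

f/2.5

Shutter speed: 1/10 → 1/13 → 1/15 → 1/20 — 1 stop shorter (darker).
ISO: 125 → 100 → 80 — 2/3 stop dropped (darker).
Net change so far: 1 2/3 stops darker. Offset with the aperture: f/4.5 → f/4 → f/3.5 → f/3.2 → f/2.8 → f/2.5.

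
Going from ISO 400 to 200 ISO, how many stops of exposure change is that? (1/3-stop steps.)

1 stop

400 → 320 → 250 → 200 — count the steps: 3 third-stops = 1 stop.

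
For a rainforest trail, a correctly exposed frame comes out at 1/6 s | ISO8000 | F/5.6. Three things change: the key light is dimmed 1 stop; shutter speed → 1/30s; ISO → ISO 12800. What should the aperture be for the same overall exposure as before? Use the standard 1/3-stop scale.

Scene light: 1 stop darker.
Shutter speed: 1/6 → 1/8 → 1/10 → 1/13 → 1/15 → 1/20 → 1/25 → 1/30 — 2 1/3 stops faster (darker).
ISO: 8000 → 10000 → 12800 — 2/3 stop higher (brighter).
Net so far: 2 2/3 stops darker. Aperture: f/5.6 → f/5 → f/4.5 → f/4 → f/3.5 → f/3.2 → f/2.8 → f/2.5 → f/2.2.

f/2.2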